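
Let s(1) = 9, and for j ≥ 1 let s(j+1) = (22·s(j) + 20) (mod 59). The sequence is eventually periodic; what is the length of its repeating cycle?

29

s(1) = 9, s(2) = 41, s(3) = 37, s(4) = 8, s(5) = 19, s(6) = 25, s(7) = 39, s(8) = 52, s(9) = 43, s(10) = 22, s(11) = 32, s(12) = 16, s(13) = 18, s(14) = 3, s(15) = 27, s(16) = 24, s(17) = 17, s(18) = 40, s(19) = 15, s(20) = 55, s(21) = 50, s(22) = 58, s(23) = 57, s(24) = 35, s(25) = 23, s(26) = 54, s(27) = 28, s(28) = 46, s(29) = 29, s(30) = 9.
The sequence repeats with period 29.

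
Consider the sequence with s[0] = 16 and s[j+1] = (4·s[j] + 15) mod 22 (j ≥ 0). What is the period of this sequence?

5

Computing terms: s[0] = 16, s[1] = 13, s[2] = 1, s[3] = 19, s[4] = 3, s[5] = 5, s[6] = 13.
Since s[6] = s[1] = 13, the sequence is eventually periodic: after a pre-period of length 1 it cycles with period 5.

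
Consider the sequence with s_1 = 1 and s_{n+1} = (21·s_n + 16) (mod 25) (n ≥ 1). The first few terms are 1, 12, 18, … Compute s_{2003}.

18

Listing terms: s_1 = 1,  s_2 = 12,  s_3 = 18,  s_4 = 19,  s_5 = 15,  s_6 = 6,  s_7 = 17,  s_8 = 23,  s_9 = 24,  s_{10} = 20,  s_{11} = 11,  s_{12} = 22,  s_{13} = 3,  s_{14} = 4,  s_{15} = 0,  s_{16} = 16,  s_{17} = 2,  s_{18} = 8,  s_{19} = 9,  s_{20} = 5,  s_{21} = 21,  s_{22} = 7,  s_{23} = 13,  s_{24} = 14,  s_{25} = 10,  s_{26} = 1.
Since s_{26} = s_1 = 1, the sequence is periodic with period 25.
(2003 - 1) mod 25 = 2, so s_{2003} = s_3 = 18.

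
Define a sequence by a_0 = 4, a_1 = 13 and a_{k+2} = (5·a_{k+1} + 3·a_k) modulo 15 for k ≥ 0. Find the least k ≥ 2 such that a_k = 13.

We have a_0 = 4; a_1 = 13; a_2 = 2; a_3 = 4; a_4 = 11; a_5 = 7; a_6 = 8; a_7 = 1; a_8 = 14; a_9 = 13; a_{10} = 2.
Since (a_9, a_{10}) = (a_1, a_2) = (13, 2) (two consecutive terms determine the rest), the sequence is eventually periodic: after a pre-period of length 1 it cycles with period 8.
The value 13 next appears (with k ≥ 2) at a_9.

9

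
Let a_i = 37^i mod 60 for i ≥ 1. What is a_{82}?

49

Computing terms: a_1 = 37, a_2 = 49, a_3 = 13, a_4 = 1, a_5 = 37.
The sequence repeats with period 4.
(82 - 1) mod 4 = 1, so a_{82} = a_2 = 49.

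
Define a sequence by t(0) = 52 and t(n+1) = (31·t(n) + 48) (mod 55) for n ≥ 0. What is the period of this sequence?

t(0) = 52; t(1) = 10; t(2) = 28; t(3) = 36; t(4) = 9; t(5) = 52.
The sequence repeats with period 5.

5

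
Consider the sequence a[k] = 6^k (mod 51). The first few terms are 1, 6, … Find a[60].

We have a[0] = 1,  a[1] = 6,  a[2] = 36,  a[3] = 12,  a[4] = 21,  a[5] = 24,  a[6] = 42,  a[7] = 48,  a[8] = 33,  a[9] = 45,  a[10] = 15,  a[11] = 39,  a[12] = 30,  a[13] = 27,  a[14] = 9,  a[15] = 3,  a[16] = 18,  a[17] = 6.
Since a[17] = a[1] = 6, the sequence is eventually periodic: after a pre-period of length 1 it cycles with period 16.
For k ≥ 1, a[k] depends only on (k - 1) mod 16. (60 - 1) mod 16 = 11, so a[60] = a[12] = 30.

30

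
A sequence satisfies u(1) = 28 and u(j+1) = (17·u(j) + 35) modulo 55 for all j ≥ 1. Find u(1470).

Listing terms: u(1) = 28,  u(2) = 16,  u(3) = 32,  u(4) = 29,  u(5) = 33,  u(6) = 46,  u(7) = 47,  u(8) = 9,  u(9) = 23,  u(10) = 41,  u(11) = 17,  u(12) = 49,  u(13) = 43,  u(14) = 51,  u(15) = 22,  u(16) = 24,  u(17) = 3,  u(18) = 31,  u(19) = 12,  u(20) = 19,  u(21) = 28.
The sequence repeats with period 20.
So u(1470) = u(1 + ((1470-1) mod 20)) = u(10) = 41.

41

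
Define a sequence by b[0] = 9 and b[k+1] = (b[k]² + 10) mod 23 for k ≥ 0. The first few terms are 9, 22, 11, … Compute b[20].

b[0] = 9,  b[1] = 22,  b[2] = 11,  b[3] = 16,  b[4] = 13,  b[5] = 18,  b[6] = 12,  b[7] = 16.
Since b[7] = b[3] = 16, the sequence is eventually periodic: after a pre-period of length 3 it cycles with period 4.
For k ≥ 3, b[k] depends only on (k - 3) mod 4. (20 - 3) mod 4 = 1, so b[20] = b[4] = 13.

13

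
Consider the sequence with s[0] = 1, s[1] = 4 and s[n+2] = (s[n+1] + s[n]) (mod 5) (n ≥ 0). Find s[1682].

Computing terms: s[0] = 1; s[1] = 4; s[2] = 0; s[3] = 4; s[4] = 4; s[5] = 3; s[6] = 2; s[7] = 0; s[8] = 2; s[9] = 2; s[10] = 4; s[11] = 1; s[12] = 0; s[13] = 1; s[14] = 1; s[15] = 2; s[16] = 3; s[17] = 0; s[18] = 3; s[19] = 3; s[20] = 1; s[21] = 4.
Since (s[20], s[21]) = (s[0], s[1]) = (1, 4) (two consecutive terms determine the rest), the sequence is periodic with period 20.
So s[1682] = s[0 + ((1682-0) mod 20)] = s[2] = 0.

0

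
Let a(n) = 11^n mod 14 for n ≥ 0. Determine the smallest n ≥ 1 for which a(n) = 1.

We have a(0) = 1; a(1) = 11; a(2) = 9; a(3) = 1.
Since a(3) = a(0) = 1, the sequence is periodic with period 3.
The value 1 next appears (with n ≥ 1) at a(3).

3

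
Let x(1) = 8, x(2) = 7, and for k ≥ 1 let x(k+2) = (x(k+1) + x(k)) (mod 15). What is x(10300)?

We have x(1) = 8; x(2) = 7; x(3) = 0; x(4) = 7; x(5) = 7; x(6) = 14; x(7) = 6; x(8) = 5; x(9) = 11; x(10) = 1; x(11) = 12; x(12) = 13; x(13) = 10; x(14) = 8; x(15) = 3; x(16) = 11; x(17) = 14; x(18) = 10; x(19) = 9; x(20) = 4; x(21) = 13; x(22) = 2; x(23) = 0; x(24) = 2; x(25) = 2; x(26) = 4; x(27) = 6; x(28) = 10; x(29) = 1; x(30) = 11; x(31) = 12; x(32) = 8; x(33) = 5; x(34) = 13; x(35) = 3; x(36) = 1; x(37) = 4; x(38) = 5; x(39) = 9; x(40) = 14; x(41) = 8; x(42) = 7.
The sequence repeats with period 40.
(10300 - 1) mod 40 = 19, so x(10300) = x(20) = 4.

4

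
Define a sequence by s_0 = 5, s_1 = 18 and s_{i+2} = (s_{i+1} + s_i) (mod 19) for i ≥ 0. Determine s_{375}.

Listing terms: s_0 = 5; s_1 = 18; s_2 = 4; s_3 = 3; s_4 = 7; s_5 = 10; s_6 = 17; s_7 = 8; s_8 = 6; s_9 = 14; s_{10} = 1; s_{11} = 15; s_{12} = 16; s_{13} = 12; s_{14} = 9; s_{15} = 2; s_{16} = 11; s_{17} = 13; s_{18} = 5; s_{19} = 18.
The sequence repeats with period 18.
(375 - 0) mod 18 = 15, so s_{375} = s_{15} = 2.

2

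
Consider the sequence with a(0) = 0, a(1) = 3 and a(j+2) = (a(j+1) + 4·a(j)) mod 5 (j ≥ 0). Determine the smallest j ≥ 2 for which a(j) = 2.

4

Computing terms: a(0) = 0; a(1) = 3; a(2) = 3; a(3) = 0; a(4) = 2; a(5) = 2; a(6) = 0; a(7) = 3.
Since (a(6), a(7)) = (a(0), a(1)) = (0, 3) (two consecutive terms determine the rest), the sequence is periodic with period 6.
The value 2 first appears (with j ≥ 2) at a(4).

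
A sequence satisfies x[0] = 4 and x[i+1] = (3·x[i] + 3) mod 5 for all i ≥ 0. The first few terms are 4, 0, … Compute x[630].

3

Computing terms: x[0] = 4; x[1] = 0; x[2] = 3; x[3] = 2; x[4] = 4.
Since x[4] = x[0] = 4, the sequence is periodic with period 4.
(630 - 0) mod 4 = 2, so x[630] = x[2] = 3.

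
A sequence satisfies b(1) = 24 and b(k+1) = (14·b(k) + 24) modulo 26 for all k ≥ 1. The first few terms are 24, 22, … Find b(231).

6

We have b(1) = 24; b(2) = 22; b(3) = 20; b(4) = 18; b(5) = 16; b(6) = 14; b(7) = 12; b(8) = 10; b(9) = 8; b(10) = 6; b(11) = 4; b(12) = 2; b(13) = 0; b(14) = 24.
Since b(14) = b(1) = 24, the sequence is periodic with period 13.
So b(231) = b(1 + ((231-1) mod 13)) = b(10) = 6.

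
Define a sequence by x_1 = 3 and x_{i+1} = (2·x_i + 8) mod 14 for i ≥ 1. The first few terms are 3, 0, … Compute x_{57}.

8

We have x_1 = 3; x_2 = 0; x_3 = 8; x_4 = 10; x_5 = 0.
Since x_5 = x_2 = 0, the sequence is eventually periodic: after a pre-period of length 1 it cycles with period 3.
For i ≥ 2, x_i depends only on (i - 2) mod 3. (57 - 2) mod 3 = 1, so x_{57} = x_3 = 8.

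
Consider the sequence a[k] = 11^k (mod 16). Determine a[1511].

a[1] = 11, a[2] = 9, a[3] = 3, a[4] = 1, a[5] = 11.
The sequence repeats with period 4.
(1511 - 1) mod 4 = 2, so a[1511] = a[3] = 3.

3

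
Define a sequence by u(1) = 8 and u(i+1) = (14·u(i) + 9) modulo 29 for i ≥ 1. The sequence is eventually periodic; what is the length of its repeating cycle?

28

We have u(1) = 8; u(2) = 5; u(3) = 21; u(4) = 13; u(5) = 17; u(6) = 15; u(7) = 16; u(8) = 1; u(9) = 23; u(10) = 12; u(11) = 3; u(12) = 22; u(13) = 27; u(14) = 10; u(15) = 4; u(16) = 7; u(17) = 20; u(18) = 28; u(19) = 24; u(20) = 26; u(21) = 25; u(22) = 11; u(23) = 18; u(24) = 0; u(25) = 9; u(26) = 19; u(27) = 14; u(28) = 2; u(29) = 8.
Since u(29) = u(1) = 8, the sequence is periodic with period 28.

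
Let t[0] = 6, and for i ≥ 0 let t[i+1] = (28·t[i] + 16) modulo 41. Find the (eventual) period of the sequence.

Computing terms: t[0] = 6, t[1] = 20, t[2] = 2, t[3] = 31, t[4] = 23, t[5] = 4, t[6] = 5, t[7] = 33, t[8] = 38, t[9] = 14, t[10] = 39, t[11] = 1, t[12] = 3, t[13] = 18, t[14] = 28, t[15] = 21, t[16] = 30, t[17] = 36, t[18] = 40, t[19] = 29, t[20] = 8, t[21] = 35, t[22] = 12, t[23] = 24, t[24] = 32, t[25] = 10, t[26] = 9, t[27] = 22, t[28] = 17, t[29] = 0, t[30] = 16, t[31] = 13, t[32] = 11, t[33] = 37, t[34] = 27, t[35] = 34, t[36] = 25, t[37] = 19, t[38] = 15, t[39] = 26, t[40] = 6.
The sequence repeats with period 40.

40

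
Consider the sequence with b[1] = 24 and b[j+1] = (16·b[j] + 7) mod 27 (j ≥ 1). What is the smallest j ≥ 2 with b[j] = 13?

Listing terms: b[1] = 24; b[2] = 13; b[3] = 26; b[4] = 18; b[5] = 25; b[6] = 2; b[7] = 12; b[8] = 10; b[9] = 5; b[10] = 6; b[11] = 22; b[12] = 8; b[13] = 0; b[14] = 7; b[15] = 11; b[16] = 21; b[17] = 19; b[18] = 14; b[19] = 15; b[20] = 4; b[21] = 17; b[22] = 9; b[23] = 16; b[24] = 20; b[25] = 3; b[26] = 1; b[27] = 23; b[28] = 24.
Since b[28] = b[1] = 24, the sequence is periodic with period 27.
The value 13 first appears (with j ≥ 2) at b[2].

2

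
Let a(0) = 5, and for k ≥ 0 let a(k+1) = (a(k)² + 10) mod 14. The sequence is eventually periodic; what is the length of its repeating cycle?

3

Computing terms: a(0) = 5,  a(1) = 7,  a(2) = 3,  a(3) = 5.
Since a(3) = a(0) = 5, the sequence is periodic with period 3.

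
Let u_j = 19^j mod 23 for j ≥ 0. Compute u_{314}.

Computing terms: u_0 = 1,  u_1 = 19,  u_2 = 16,  u_3 = 5,  u_4 = 3,  u_5 = 11,  u_6 = 2,  u_7 = 15,  u_8 = 9,  u_9 = 10,  u_{10} = 6,  u_{11} = 22,  u_{12} = 4,  u_{13} = 7,  u_{14} = 18,  u_{15} = 20,  u_{16} = 12,  u_{17} = 21,  u_{18} = 8,  u_{19} = 14,  u_{20} = 13,  u_{21} = 17,  u_{22} = 1.
The sequence repeats with period 22.
So u_{314} = u_{0 + ((314-0) mod 22)} = u_6 = 2.

2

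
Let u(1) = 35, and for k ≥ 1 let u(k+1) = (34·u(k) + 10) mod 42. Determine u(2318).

24

Listing terms: u(1) = 35; u(2) = 24; u(3) = 28; u(4) = 38; u(5) = 0; u(6) = 10; u(7) = 14; u(8) = 24.
Since u(8) = u(2) = 24, the sequence is eventually periodic: after a pre-period of length 1 it cycles with period 6.
For k ≥ 2, u(k) depends only on (k - 2) mod 6. (2318 - 2) mod 6 = 0, so u(2318) = u(2) = 24.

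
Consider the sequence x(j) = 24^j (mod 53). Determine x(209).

We have x(1) = 24,  x(2) = 46,  x(3) = 44,  x(4) = 49,  x(5) = 10,  x(6) = 28,  x(7) = 36,  x(8) = 16,  x(9) = 13,  x(10) = 47,  x(11) = 15,  x(12) = 42,  x(13) = 1,  x(14) = 24.
Since x(14) = x(1) = 24, the sequence is periodic with period 13.
(209 - 1) mod 13 = 0, so x(209) = x(1) = 24.

24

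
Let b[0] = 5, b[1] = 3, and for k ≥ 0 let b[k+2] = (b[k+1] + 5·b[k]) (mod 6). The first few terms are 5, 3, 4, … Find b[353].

2

Listing terms: b[0] = 5, b[1] = 3, b[2] = 4, b[3] = 1, b[4] = 3, b[5] = 2, b[6] = 5, b[7] = 3.
The sequence repeats with period 6.
So b[353] = b[0 + ((353-0) mod 6)] = b[5] = 2.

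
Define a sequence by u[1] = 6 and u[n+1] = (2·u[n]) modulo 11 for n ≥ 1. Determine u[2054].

4

Computing terms: u[1] = 6, u[2] = 1, u[3] = 2, u[4] = 4, u[5] = 8, u[6] = 5, u[7] = 10, u[8] = 9, u[9] = 7, u[10] = 3, u[11] = 6.
The sequence repeats with period 10.
So u[2054] = u[1 + ((2054-1) mod 10)] = u[4] = 4.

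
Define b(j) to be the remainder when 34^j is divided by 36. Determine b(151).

16

Listing terms: b(1) = 34,  b(2) = 4,  b(3) = 28,  b(4) = 16,  b(5) = 4.
Since b(5) = b(2) = 4, the sequence is eventually periodic: after a pre-period of length 1 it cycles with period 3.
For j ≥ 2, b(j) depends only on (j - 2) mod 3. (151 - 2) mod 3 = 2, so b(151) = b(4) = 16.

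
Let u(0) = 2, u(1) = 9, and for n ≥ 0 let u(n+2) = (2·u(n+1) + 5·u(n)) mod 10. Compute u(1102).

8

Listing terms: u(0) = 2; u(1) = 9; u(2) = 8; u(3) = 1; u(4) = 2; u(5) = 9.
The sequence repeats with period 4.
So u(1102) = u(0 + ((1102-0) mod 4)) = u(2) = 8.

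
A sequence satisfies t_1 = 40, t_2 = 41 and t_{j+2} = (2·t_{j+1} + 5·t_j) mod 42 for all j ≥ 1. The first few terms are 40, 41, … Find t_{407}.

38

t_1 = 40; t_2 = 41; t_3 = 30; t_4 = 13; t_5 = 8; t_6 = 39; t_7 = 34; t_8 = 11; t_9 = 24; t_{10} = 19; t_{11} = 32; t_{12} = 33; t_{13} = 16; t_{14} = 29; t_{15} = 12; t_{16} = 1; t_{17} = 20; t_{18} = 3; t_{19} = 22; t_{20} = 17; t_{21} = 18; t_{22} = 37; t_{23} = 38; t_{24} = 9; t_{25} = 40; t_{26} = 41.
Since (t_{25}, t_{26}) = (t_1, t_2) = (40, 41) (two consecutive terms determine the rest), the sequence is periodic with period 24.
(407 - 1) mod 24 = 22, so t_{407} = t_{23} = 38.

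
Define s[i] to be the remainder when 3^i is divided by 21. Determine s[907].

3

Listing terms: s[1] = 3, s[2] = 9, s[3] = 6, s[4] = 18, s[5] = 12, s[6] = 15, s[7] = 3.
Since s[7] = s[1] = 3, the sequence is periodic with period 6.
So s[907] = s[1 + ((907-1) mod 6)] = s[1] = 3.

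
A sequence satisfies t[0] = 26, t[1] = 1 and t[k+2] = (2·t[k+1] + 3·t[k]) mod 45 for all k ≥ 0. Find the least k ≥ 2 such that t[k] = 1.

5

Listing terms: t[0] = 26, t[1] = 1, t[2] = 35, t[3] = 28, t[4] = 26, t[5] = 1.
The sequence repeats with period 4.
The value 1 next appears (with k ≥ 2) at t[5].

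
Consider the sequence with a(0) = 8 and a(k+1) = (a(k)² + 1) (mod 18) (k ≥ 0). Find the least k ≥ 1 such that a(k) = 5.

Computing terms: a(0) = 8,  a(1) = 11,  a(2) = 14,  a(3) = 17,  a(4) = 2,  a(5) = 5,  a(6) = 8.
Since a(6) = a(0) = 8, the sequence is periodic with period 6.
The value 5 first appears (with k ≥ 1) at a(5).

5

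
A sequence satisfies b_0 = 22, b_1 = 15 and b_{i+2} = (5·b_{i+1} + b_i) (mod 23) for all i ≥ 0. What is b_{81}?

21

b_0 = 22, b_1 = 15, b_2 = 5, b_3 = 17, b_4 = 21, b_5 = 7, b_6 = 10, b_7 = 11, b_8 = 19, b_9 = 14, b_{10} = 20, b_{11} = 22, b_{12} = 15.
Since (b_{11}, b_{12}) = (b_0, b_1) = (22, 15) (two consecutive terms determine the rest), the sequence is periodic with period 11.
(81 - 0) mod 11 = 4, so b_{81} = b_4 = 21.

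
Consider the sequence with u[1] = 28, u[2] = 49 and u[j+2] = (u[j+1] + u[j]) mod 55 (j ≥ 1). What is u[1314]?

Listing terms: u[1] = 28, u[2] = 49, u[3] = 22, u[4] = 16, u[5] = 38, u[6] = 54, u[7] = 37, u[8] = 36, u[9] = 18, u[10] = 54, u[11] = 17, u[12] = 16, u[13] = 33, u[14] = 49, u[15] = 27, u[16] = 21, u[17] = 48, u[18] = 14, u[19] = 7, u[20] = 21, u[21] = 28, u[22] = 49.
Since (u[21], u[22]) = (u[1], u[2]) = (28, 49) (two consecutive terms determine the rest), the sequence is periodic with period 20.
(1314 - 1) mod 20 = 13, so u[1314] = u[14] = 49.

49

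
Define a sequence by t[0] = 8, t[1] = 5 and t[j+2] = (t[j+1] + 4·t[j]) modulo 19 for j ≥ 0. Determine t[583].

t[0] = 8,  t[1] = 5,  t[2] = 18,  t[3] = 0,  t[4] = 15,  t[5] = 15,  t[6] = 18,  t[7] = 2,  t[8] = 17,  t[9] = 6,  t[10] = 17,  t[11] = 3,  t[12] = 14,  t[13] = 7,  t[14] = 6,  t[15] = 15,  t[16] = 1,  t[17] = 4,  t[18] = 8,  t[19] = 5.
The sequence repeats with period 18.
So t[583] = t[0 + ((583-0) mod 18)] = t[7] = 2.

2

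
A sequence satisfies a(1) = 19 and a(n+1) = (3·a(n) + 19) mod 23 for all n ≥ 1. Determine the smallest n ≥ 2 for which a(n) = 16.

a(1) = 19; a(2) = 7; a(3) = 17; a(4) = 1; a(5) = 22; a(6) = 16; a(7) = 21; a(8) = 13; a(9) = 12; a(10) = 9; a(11) = 0; a(12) = 19.
The sequence repeats with period 11.
The value 16 first appears (with n ≥ 2) at a(6).

6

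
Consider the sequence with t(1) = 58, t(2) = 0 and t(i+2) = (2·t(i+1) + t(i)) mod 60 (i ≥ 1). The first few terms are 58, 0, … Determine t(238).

t(1) = 58,  t(2) = 0,  t(3) = 58,  t(4) = 56,  t(5) = 50,  t(6) = 36,  t(7) = 2,  t(8) = 40,  t(9) = 22,  t(10) = 24,  t(11) = 10,  t(12) = 44,  t(13) = 38,  t(14) = 0,  t(15) = 38,  t(16) = 16,  t(17) = 10,  t(18) = 36,  t(19) = 22,  t(20) = 20,  t(21) = 2,  t(22) = 24,  t(23) = 50,  t(24) = 4,  t(25) = 58,  t(26) = 0.
Since (t(25), t(26)) = (t(1), t(2)) = (58, 0) (two consecutive terms determine the rest), the sequence is periodic with period 24.
So t(238) = t(1 + ((238-1) mod 24)) = t(22) = 24.

24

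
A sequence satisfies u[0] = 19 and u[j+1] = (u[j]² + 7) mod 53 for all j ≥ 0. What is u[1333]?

44

u[0] = 19,  u[1] = 50,  u[2] = 16,  u[3] = 51,  u[4] = 11,  u[5] = 22,  u[6] = 14,  u[7] = 44,  u[8] = 35,  u[9] = 13,  u[10] = 17,  u[11] = 31,  u[12] = 14.
Since u[12] = u[6] = 14, the sequence is eventually periodic: after a pre-period of length 6 it cycles with period 6.
For j ≥ 6, u[j] depends only on (j - 6) mod 6. (1333 - 6) mod 6 = 1, so u[1333] = u[7] = 44.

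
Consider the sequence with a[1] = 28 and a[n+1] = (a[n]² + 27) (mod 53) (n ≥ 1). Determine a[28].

Computing terms: a[1] = 28; a[2] = 16; a[3] = 18; a[4] = 33; a[5] = 3; a[6] = 36; a[7] = 51; a[8] = 31; a[9] = 34; a[10] = 17; a[11] = 51.
Since a[11] = a[7] = 51, the sequence is eventually periodic: after a pre-period of length 6 it cycles with period 4.
For n ≥ 7, a[n] depends only on (n - 7) mod 4. (28 - 7) mod 4 = 1, so a[28] = a[8] = 31.

31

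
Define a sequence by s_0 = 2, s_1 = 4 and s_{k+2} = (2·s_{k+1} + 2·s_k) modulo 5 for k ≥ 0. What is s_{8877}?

4

Computing terms: s_0 = 2, s_1 = 4, s_2 = 2, s_3 = 2, s_4 = 3, s_5 = 0, s_6 = 1, s_7 = 2, s_8 = 1, s_9 = 1, s_{10} = 4, s_{11} = 0, s_{12} = 3, s_{13} = 1, s_{14} = 3, s_{15} = 3, s_{16} = 2, s_{17} = 0, s_{18} = 4, s_{19} = 3, s_{20} = 4, s_{21} = 4, s_{22} = 1, s_{23} = 0, s_{24} = 2, s_{25} = 4.
The sequence repeats with period 24.
(8877 - 0) mod 24 = 21, so s_{8877} = s_{21} = 4.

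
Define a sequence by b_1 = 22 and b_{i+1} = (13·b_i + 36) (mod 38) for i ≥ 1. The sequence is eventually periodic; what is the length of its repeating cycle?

18

Listing terms: b_1 = 22; b_2 = 18; b_3 = 4; b_4 = 12; b_5 = 2; b_6 = 24; b_7 = 6; b_8 = 0; b_9 = 36; b_{10} = 10; b_{11} = 14; b_{12} = 28; b_{13} = 20; b_{14} = 30; b_{15} = 8; b_{16} = 26; b_{17} = 32; b_{18} = 34; b_{19} = 22.
Since b_{19} = b_1 = 22, the sequence is periodic with period 18.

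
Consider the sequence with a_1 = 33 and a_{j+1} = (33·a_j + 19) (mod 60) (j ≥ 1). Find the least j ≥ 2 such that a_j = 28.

2

Listing terms: a_1 = 33; a_2 = 28; a_3 = 43; a_4 = 58; a_5 = 13; a_6 = 28.
Since a_6 = a_2 = 28, the sequence is eventually periodic: after a pre-period of length 1 it cycles with period 4.
The value 28 first appears (with j ≥ 2) at a_2.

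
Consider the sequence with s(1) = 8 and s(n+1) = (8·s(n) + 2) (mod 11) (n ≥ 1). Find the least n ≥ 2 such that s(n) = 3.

5

We have s(1) = 8; s(2) = 0; s(3) = 2; s(4) = 7; s(5) = 3; s(6) = 4; s(7) = 1; s(8) = 10; s(9) = 5; s(10) = 9; s(11) = 8.
Since s(11) = s(1) = 8, the sequence is periodic with period 10.
The value 3 first appears (with n ≥ 2) at s(5).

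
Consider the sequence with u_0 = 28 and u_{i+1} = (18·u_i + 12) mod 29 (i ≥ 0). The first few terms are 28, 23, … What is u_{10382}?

4

We have u_0 = 28; u_1 = 23; u_2 = 20; u_3 = 24; u_4 = 9; u_5 = 0; u_6 = 12; u_7 = 25; u_8 = 27; u_9 = 5; u_{10} = 15; u_{11} = 21; u_{12} = 13; u_{13} = 14; u_{14} = 3; u_{15} = 8; u_{16} = 11; u_{17} = 7; u_{18} = 22; u_{19} = 2; u_{20} = 19; u_{21} = 6; u_{22} = 4; u_{23} = 26; u_{24} = 16; u_{25} = 10; u_{26} = 18; u_{27} = 17; u_{28} = 28.
Since u_{28} = u_0 = 28, the sequence is periodic with period 28.
So u_{10382} = u_{0 + ((10382-0) mod 28)} = u_{22} = 4.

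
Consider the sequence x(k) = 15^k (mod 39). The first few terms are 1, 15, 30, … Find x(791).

33

Computing terms: x(0) = 1,  x(1) = 15,  x(2) = 30,  x(3) = 21,  x(4) = 3,  x(5) = 6,  x(6) = 12,  x(7) = 24,  x(8) = 9,  x(9) = 18,  x(10) = 36,  x(11) = 33,  x(12) = 27,  x(13) = 15.
Since x(13) = x(1) = 15, the sequence is eventually periodic: after a pre-period of length 1 it cycles with period 12.
For k ≥ 1, x(k) depends only on (k - 1) mod 12. (791 - 1) mod 12 = 10, so x(791) = x(11) = 33.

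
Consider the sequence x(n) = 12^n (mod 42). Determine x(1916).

Computing terms: x(0) = 1, x(1) = 12, x(2) = 18, x(3) = 6, x(4) = 30, x(5) = 24, x(6) = 36, x(7) = 12.
Since x(7) = x(1) = 12, the sequence is eventually periodic: after a pre-period of length 1 it cycles with period 6.
For n ≥ 1, x(n) depends only on (n - 1) mod 6. (1916 - 1) mod 6 = 1, so x(1916) = x(2) = 18.

18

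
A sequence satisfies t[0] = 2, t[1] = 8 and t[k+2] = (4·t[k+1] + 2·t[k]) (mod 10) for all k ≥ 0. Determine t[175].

Computing terms: t[0] = 2, t[1] = 8, t[2] = 6, t[3] = 0, t[4] = 2, t[5] = 8.
Since (t[4], t[5]) = (t[0], t[1]) = (2, 8) (two consecutive terms determine the rest), the sequence is periodic with period 4.
(175 - 0) mod 4 = 3, so t[175] = t[3] = 0.

0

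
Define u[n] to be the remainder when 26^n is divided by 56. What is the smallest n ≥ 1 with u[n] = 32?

8

Computing terms: u[0] = 1, u[1] = 26, u[2] = 4, u[3] = 48, u[4] = 16, u[5] = 24, u[6] = 8, u[7] = 40, u[8] = 32, u[9] = 48.
Since u[9] = u[3] = 48, the sequence is eventually periodic: after a pre-period of length 3 it cycles with period 6.
The value 32 first appears (with n ≥ 1) at u[8].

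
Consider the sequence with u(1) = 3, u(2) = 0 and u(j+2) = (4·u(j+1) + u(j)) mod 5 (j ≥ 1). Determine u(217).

Listing terms: u(1) = 3,  u(2) = 0,  u(3) = 3,  u(4) = 2,  u(5) = 1,  u(6) = 1,  u(7) = 0,  u(8) = 1,  u(9) = 4,  u(10) = 2,  u(11) = 2,  u(12) = 0,  u(13) = 2,  u(14) = 3,  u(15) = 4,  u(16) = 4,  u(17) = 0,  u(18) = 4,  u(19) = 1,  u(20) = 3,  u(21) = 3,  u(22) = 0.
Since (u(21), u(22)) = (u(1), u(2)) = (3, 0) (two consecutive terms determine the rest), the sequence is periodic with period 20.
So u(217) = u(1 + ((217-1) mod 20)) = u(17) = 0.

0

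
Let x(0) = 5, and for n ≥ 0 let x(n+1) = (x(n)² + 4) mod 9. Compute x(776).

8

We have x(0) = 5; x(1) = 2; x(2) = 8; x(3) = 5.
Since x(3) = x(0) = 5, the sequence is periodic with period 3.
(776 - 0) mod 3 = 2, so x(776) = x(2) = 8.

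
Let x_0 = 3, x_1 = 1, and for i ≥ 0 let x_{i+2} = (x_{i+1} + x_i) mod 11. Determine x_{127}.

x_0 = 3, x_1 = 1, x_2 = 4, x_3 = 5, x_4 = 9, x_5 = 3, x_6 = 1.
Since (x_5, x_6) = (x_0, x_1) = (3, 1) (two consecutive terms determine the rest), the sequence is periodic with period 5.
So x_{127} = x_{0 + ((127-0) mod 5)} = x_2 = 4.

4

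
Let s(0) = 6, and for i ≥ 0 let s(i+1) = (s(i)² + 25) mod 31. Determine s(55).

Listing terms: s(0) = 6, s(1) = 30, s(2) = 26, s(3) = 19, s(4) = 14, s(5) = 4, s(6) = 10, s(7) = 1, s(8) = 26.
Since s(8) = s(2) = 26, the sequence is eventually periodic: after a pre-period of length 2 it cycles with period 6.
For i ≥ 2, s(i) depends only on (i - 2) mod 6. (55 - 2) mod 6 = 5, so s(55) = s(7) = 1.

1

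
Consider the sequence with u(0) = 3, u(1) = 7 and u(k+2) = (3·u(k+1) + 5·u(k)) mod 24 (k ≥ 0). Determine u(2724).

3

u(0) = 3,  u(1) = 7,  u(2) = 12,  u(3) = 23,  u(4) = 9,  u(5) = 22,  u(6) = 15,  u(7) = 11,  u(8) = 12,  u(9) = 19,  u(10) = 21,  u(11) = 14,  u(12) = 3,  u(13) = 7.
The sequence repeats with period 12.
(2724 - 0) mod 12 = 0, so u(2724) = u(0) = 3.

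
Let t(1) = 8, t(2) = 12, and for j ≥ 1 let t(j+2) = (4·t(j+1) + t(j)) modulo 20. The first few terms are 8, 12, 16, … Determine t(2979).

Listing terms: t(1) = 8, t(2) = 12, t(3) = 16, t(4) = 16, t(5) = 0, t(6) = 16, t(7) = 4, t(8) = 12, t(9) = 12, t(10) = 0, t(11) = 12, t(12) = 8, t(13) = 4, t(14) = 4, t(15) = 0, t(16) = 4, t(17) = 16, t(18) = 8, t(19) = 8, t(20) = 0, t(21) = 8, t(22) = 12.
The sequence repeats with period 20.
So t(2979) = t(1 + ((2979-1) mod 20)) = t(19) = 8.

8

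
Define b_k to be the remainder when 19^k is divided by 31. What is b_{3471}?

We have b_1 = 19; b_2 = 20; b_3 = 8; b_4 = 28; b_5 = 5; b_6 = 2; b_7 = 7; b_8 = 9; b_9 = 16; b_{10} = 25; b_{11} = 10; b_{12} = 4; b_{13} = 14; b_{14} = 18; b_{15} = 1; b_{16} = 19.
The sequence repeats with period 15.
So b_{3471} = b_{1 + ((3471-1) mod 15)} = b_6 = 2.

2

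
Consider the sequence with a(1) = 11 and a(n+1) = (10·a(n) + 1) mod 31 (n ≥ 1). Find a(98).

12

We have a(1) = 11, a(2) = 18, a(3) = 26, a(4) = 13, a(5) = 7, a(6) = 9, a(7) = 29, a(8) = 12, a(9) = 28, a(10) = 2, a(11) = 21, a(12) = 25, a(13) = 3, a(14) = 0, a(15) = 1, a(16) = 11.
The sequence repeats with period 15.
(98 - 1) mod 15 = 7, so a(98) = a(8) = 12.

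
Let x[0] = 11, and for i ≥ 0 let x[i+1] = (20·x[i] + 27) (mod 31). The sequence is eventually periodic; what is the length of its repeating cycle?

15

x[0] = 11; x[1] = 30; x[2] = 7; x[3] = 12; x[4] = 19; x[5] = 4; x[6] = 14; x[7] = 28; x[8] = 29; x[9] = 18; x[10] = 15; x[11] = 17; x[12] = 26; x[13] = 20; x[14] = 24; x[15] = 11.
Since x[15] = x[0] = 11, the sequence is periodic with period 15.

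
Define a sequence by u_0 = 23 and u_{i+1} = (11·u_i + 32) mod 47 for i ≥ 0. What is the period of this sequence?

46

We have u_0 = 23; u_1 = 3; u_2 = 18; u_3 = 42; u_4 = 24; u_5 = 14; u_6 = 45; u_7 = 10; u_8 = 1; u_9 = 43; u_{10} = 35; u_{11} = 41; u_{12} = 13; u_{13} = 34; u_{14} = 30; u_{15} = 33; u_{16} = 19; u_{17} = 6; u_{18} = 4; u_{19} = 29; u_{20} = 22; u_{21} = 39; u_{22} = 38; u_{23} = 27; u_{24} = 0; u_{25} = 32; u_{26} = 8; u_{27} = 26; u_{28} = 36; u_{29} = 5; u_{30} = 40; u_{31} = 2; u_{32} = 7; u_{33} = 15; u_{34} = 9; u_{35} = 37; u_{36} = 16; u_{37} = 20; u_{38} = 17; u_{39} = 31; u_{40} = 44; u_{41} = 46; u_{42} = 21; u_{43} = 28; u_{44} = 11; u_{45} = 12; u_{46} = 23.
The sequence repeats with period 46.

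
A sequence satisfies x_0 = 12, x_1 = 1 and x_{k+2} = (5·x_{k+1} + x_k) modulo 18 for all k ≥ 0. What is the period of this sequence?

24

Computing terms: x_0 = 12; x_1 = 1; x_2 = 17; x_3 = 14; x_4 = 15; x_5 = 17; x_6 = 10; x_7 = 13; x_8 = 3; x_9 = 10; x_{10} = 17; x_{11} = 5; x_{12} = 6; x_{13} = 17; x_{14} = 1; x_{15} = 4; x_{16} = 3; x_{17} = 1; x_{18} = 8; x_{19} = 5; x_{20} = 15; x_{21} = 8; x_{22} = 1; x_{23} = 13; x_{24} = 12; x_{25} = 1.
Since (x_{24}, x_{25}) = (x_0, x_1) = (12, 1) (two consecutive terms determine the rest), the sequence is periodic with period 24.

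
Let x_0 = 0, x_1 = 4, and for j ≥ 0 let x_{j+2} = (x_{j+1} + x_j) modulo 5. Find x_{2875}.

We have x_0 = 0; x_1 = 4; x_2 = 4; x_3 = 3; x_4 = 2; x_5 = 0; x_6 = 2; x_7 = 2; x_8 = 4; x_9 = 1; x_{10} = 0; x_{11} = 1; x_{12} = 1; x_{13} = 2; x_{14} = 3; x_{15} = 0; x_{16} = 3; x_{17} = 3; x_{18} = 1; x_{19} = 4; x_{20} = 0; x_{21} = 4.
Since (x_{20}, x_{21}) = (x_0, x_1) = (0, 4) (two consecutive terms determine the rest), the sequence is periodic with period 20.
(2875 - 0) mod 20 = 15, so x_{2875} = x_{15} = 0.

0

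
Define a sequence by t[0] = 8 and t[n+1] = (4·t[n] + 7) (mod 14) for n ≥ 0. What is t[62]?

9

Computing terms: t[0] = 8; t[1] = 11; t[2] = 9; t[3] = 1; t[4] = 11.
Since t[4] = t[1] = 11, the sequence is eventually periodic: after a pre-period of length 1 it cycles with period 3.
For n ≥ 1, t[n] depends only on (n - 1) mod 3. (62 - 1) mod 3 = 1, so t[62] = t[2] = 9.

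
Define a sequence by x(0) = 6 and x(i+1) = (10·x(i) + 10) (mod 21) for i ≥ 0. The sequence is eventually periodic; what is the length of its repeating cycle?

We have x(0) = 6, x(1) = 7, x(2) = 17, x(3) = 12, x(4) = 4, x(5) = 8, x(6) = 6.
Since x(6) = x(0) = 6, the sequence is periodic with period 6.

6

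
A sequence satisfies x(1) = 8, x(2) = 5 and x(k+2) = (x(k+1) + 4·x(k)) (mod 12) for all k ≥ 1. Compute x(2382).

1

x(1) = 8, x(2) = 5, x(3) = 1, x(4) = 9, x(5) = 1, x(6) = 1, x(7) = 5, x(8) = 9, x(9) = 5, x(10) = 5, x(11) = 1.
Since (x(10), x(11)) = (x(2), x(3)) = (5, 1) (two consecutive terms determine the rest), the sequence is eventually periodic: after a pre-period of length 1 it cycles with period 8.
For k ≥ 2, x(k) depends only on (k - 2) mod 8. (2382 - 2) mod 8 = 4, so x(2382) = x(6) = 1.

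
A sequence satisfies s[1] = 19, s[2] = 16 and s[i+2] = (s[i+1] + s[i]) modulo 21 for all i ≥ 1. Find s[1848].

3

s[1] = 19, s[2] = 16, s[3] = 14, s[4] = 9, s[5] = 2, s[6] = 11, s[7] = 13, s[8] = 3, s[9] = 16, s[10] = 19, s[11] = 14, s[12] = 12, s[13] = 5, s[14] = 17, s[15] = 1, s[16] = 18, s[17] = 19, s[18] = 16.
The sequence repeats with period 16.
(1848 - 1) mod 16 = 7, so s[1848] = s[8] = 3.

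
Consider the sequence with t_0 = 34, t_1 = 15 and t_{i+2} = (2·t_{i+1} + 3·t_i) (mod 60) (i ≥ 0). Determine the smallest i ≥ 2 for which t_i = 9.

3

Listing terms: t_0 = 34, t_1 = 15, t_2 = 12, t_3 = 9, t_4 = 54, t_5 = 15, t_6 = 12.
Since (t_5, t_6) = (t_1, t_2) = (15, 12) (two consecutive terms determine the rest), the sequence is eventually periodic: after a pre-period of length 1 it cycles with period 4.
The value 9 first appears (with i ≥ 2) at t_3.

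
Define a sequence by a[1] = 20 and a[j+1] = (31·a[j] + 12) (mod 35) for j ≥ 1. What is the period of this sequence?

30

Computing terms: a[1] = 20,  a[2] = 2,  a[3] = 4,  a[4] = 31,  a[5] = 28,  a[6] = 5,  a[7] = 27,  a[8] = 9,  a[9] = 11,  a[10] = 3,  a[11] = 0,  a[12] = 12,  a[13] = 34,  a[14] = 16,  a[15] = 18,  a[16] = 10,  a[17] = 7,  a[18] = 19,  a[19] = 6,  a[20] = 23,  a[21] = 25,  a[22] = 17,  a[23] = 14,  a[24] = 26,  a[25] = 13,  a[26] = 30,  a[27] = 32,  a[28] = 24,  a[29] = 21,  a[30] = 33,  a[31] = 20.
Since a[31] = a[1] = 20, the sequence is periodic with period 30.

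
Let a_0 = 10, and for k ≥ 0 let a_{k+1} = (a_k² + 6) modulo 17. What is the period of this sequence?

5

Listing terms: a_0 = 10,  a_1 = 4,  a_2 = 5,  a_3 = 14,  a_4 = 15,  a_5 = 10.
The sequence repeats with period 5.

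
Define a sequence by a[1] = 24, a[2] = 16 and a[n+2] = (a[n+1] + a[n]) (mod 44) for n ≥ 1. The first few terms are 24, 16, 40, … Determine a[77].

28

Computing terms: a[1] = 24, a[2] = 16, a[3] = 40, a[4] = 12, a[5] = 8, a[6] = 20, a[7] = 28, a[8] = 4, a[9] = 32, a[10] = 36, a[11] = 24, a[12] = 16.
Since (a[11], a[12]) = (a[1], a[2]) = (24, 16) (two consecutive terms determine the rest), the sequence is periodic with period 10.
(77 - 1) mod 10 = 6, so a[77] = a[7] = 28.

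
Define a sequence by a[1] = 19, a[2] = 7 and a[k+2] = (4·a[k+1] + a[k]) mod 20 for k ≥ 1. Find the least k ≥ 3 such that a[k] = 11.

Listing terms: a[1] = 19,  a[2] = 7,  a[3] = 7,  a[4] = 15,  a[5] = 7,  a[6] = 3,  a[7] = 19,  a[8] = 19,  a[9] = 15,  a[10] = 19,  a[11] = 11,  a[12] = 3,  a[13] = 3,  a[14] = 15,  a[15] = 3,  a[16] = 7,  a[17] = 11,  a[18] = 11,  a[19] = 15,  a[20] = 11,  a[21] = 19,  a[22] = 7.
Since (a[21], a[22]) = (a[1], a[2]) = (19, 7) (two consecutive terms determine the rest), the sequence is periodic with period 20.
The value 11 first appears (with k ≥ 3) at a[11].

11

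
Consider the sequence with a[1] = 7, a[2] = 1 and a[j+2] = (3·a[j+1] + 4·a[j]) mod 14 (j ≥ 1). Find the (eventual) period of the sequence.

Computing terms: a[1] = 7,  a[2] = 1,  a[3] = 3,  a[4] = 13,  a[5] = 9,  a[6] = 9,  a[7] = 7,  a[8] = 1.
The sequence repeats with period 6.

6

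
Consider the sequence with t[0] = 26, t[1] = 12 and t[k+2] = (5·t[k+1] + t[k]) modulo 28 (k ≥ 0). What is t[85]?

We have t[0] = 26,  t[1] = 12,  t[2] = 2,  t[3] = 22,  t[4] = 0,  t[5] = 22,  t[6] = 26,  t[7] = 12.
Since (t[6], t[7]) = (t[0], t[1]) = (26, 12) (two consecutive terms determine the rest), the sequence is periodic with period 6.
So t[85] = t[0 + ((85-0) mod 6)] = t[1] = 12.

12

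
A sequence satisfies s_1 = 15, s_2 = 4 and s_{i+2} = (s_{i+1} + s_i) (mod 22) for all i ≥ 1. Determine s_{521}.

We have s_1 = 15,  s_2 = 4,  s_3 = 19,  s_4 = 1,  s_5 = 20,  s_6 = 21,  s_7 = 19,  s_8 = 18,  s_9 = 15,  s_{10} = 11,  s_{11} = 4,  s_{12} = 15,  s_{13} = 19,  s_{14} = 12,  s_{15} = 9,  s_{16} = 21,  s_{17} = 8,  s_{18} = 7,  s_{19} = 15,  s_{20} = 0,  s_{21} = 15,  s_{22} = 15,  s_{23} = 8,  s_{24} = 1,  s_{25} = 9,  s_{26} = 10,  s_{27} = 19,  s_{28} = 7,  s_{29} = 4,  s_{30} = 11,  s_{31} = 15,  s_{32} = 4.
Since (s_{31}, s_{32}) = (s_1, s_2) = (15, 4) (two consecutive terms determine the rest), the sequence is periodic with period 30.
So s_{521} = s_{1 + ((521-1) mod 30)} = s_{11} = 4.

4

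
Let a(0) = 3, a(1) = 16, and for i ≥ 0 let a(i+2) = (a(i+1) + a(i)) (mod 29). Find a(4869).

23

a(0) = 3; a(1) = 16; a(2) = 19; a(3) = 6; a(4) = 25; a(5) = 2; a(6) = 27; a(7) = 0; a(8) = 27; a(9) = 27; a(10) = 25; a(11) = 23; a(12) = 19; a(13) = 13; a(14) = 3; a(15) = 16.
Since (a(14), a(15)) = (a(0), a(1)) = (3, 16) (two consecutive terms determine the rest), the sequence is periodic with period 14.
So a(4869) = a(0 + ((4869-0) mod 14)) = a(11) = 23.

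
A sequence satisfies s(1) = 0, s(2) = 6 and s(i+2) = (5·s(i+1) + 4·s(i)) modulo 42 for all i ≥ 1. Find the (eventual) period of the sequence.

Listing terms: s(1) = 0,  s(2) = 6,  s(3) = 30,  s(4) = 6,  s(5) = 24,  s(6) = 18,  s(7) = 18,  s(8) = 36,  s(9) = 0,  s(10) = 18,  s(11) = 6,  s(12) = 18,  s(13) = 30,  s(14) = 12,  s(15) = 12,  s(16) = 24,  s(17) = 0,  s(18) = 12,  s(19) = 18,  s(20) = 12,  s(21) = 6,  s(22) = 36,  s(23) = 36,  s(24) = 30,  s(25) = 0,  s(26) = 36,  s(27) = 12,  s(28) = 36,  s(29) = 18,  s(30) = 24,  s(31) = 24,  s(32) = 6,  s(33) = 0,  s(34) = 24,  s(35) = 36,  s(36) = 24,  s(37) = 12,  s(38) = 30,  s(39) = 30,  s(40) = 18,  s(41) = 0,  s(42) = 30,  s(43) = 24,  s(44) = 30,  s(45) = 36,  s(46) = 6,  s(47) = 6,  s(48) = 12,  s(49) = 0,  s(50) = 6.
Since (s(49), s(50)) = (s(1), s(2)) = (0, 6) (two consecutive terms determine the rest), the sequence is periodic with period 48.

48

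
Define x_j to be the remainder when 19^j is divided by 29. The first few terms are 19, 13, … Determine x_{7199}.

15

Listing terms: x_1 = 19,  x_2 = 13,  x_3 = 15,  x_4 = 24,  x_5 = 21,  x_6 = 22,  x_7 = 12,  x_8 = 25,  x_9 = 11,  x_{10} = 6,  x_{11} = 27,  x_{12} = 20,  x_{13} = 3,  x_{14} = 28,  x_{15} = 10,  x_{16} = 16,  x_{17} = 14,  x_{18} = 5,  x_{19} = 8,  x_{20} = 7,  x_{21} = 17,  x_{22} = 4,  x_{23} = 18,  x_{24} = 23,  x_{25} = 2,  x_{26} = 9,  x_{27} = 26,  x_{28} = 1,  x_{29} = 19.
Since x_{29} = x_1 = 19, the sequence is periodic with period 28.
(7199 - 1) mod 28 = 2, so x_{7199} = x_3 = 15.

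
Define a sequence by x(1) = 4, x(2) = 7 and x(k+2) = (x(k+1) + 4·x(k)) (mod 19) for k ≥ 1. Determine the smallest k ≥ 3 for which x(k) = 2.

We have x(1) = 4; x(2) = 7; x(3) = 4; x(4) = 13; x(5) = 10; x(6) = 5; x(7) = 7; x(8) = 8; x(9) = 17; x(10) = 11; x(11) = 3; x(12) = 9; x(13) = 2; x(14) = 0; x(15) = 8; x(16) = 8; x(17) = 2; x(18) = 15; x(19) = 4; x(20) = 7.
Since (x(19), x(20)) = (x(1), x(2)) = (4, 7) (two consecutive terms determine the rest), the sequence is periodic with period 18.
The value 2 first appears (with k ≥ 3) at x(13).

13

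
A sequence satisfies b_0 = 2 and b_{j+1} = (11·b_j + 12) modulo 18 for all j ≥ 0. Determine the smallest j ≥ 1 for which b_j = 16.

Computing terms: b_0 = 2,  b_1 = 16,  b_2 = 8,  b_3 = 10,  b_4 = 14,  b_5 = 4,  b_6 = 2.
Since b_6 = b_0 = 2, the sequence is periodic with period 6.
The value 16 first appears (with j ≥ 1) at b_1.

1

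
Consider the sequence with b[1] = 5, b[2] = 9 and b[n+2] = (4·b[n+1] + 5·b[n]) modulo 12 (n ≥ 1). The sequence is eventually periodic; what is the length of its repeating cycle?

6

Computing terms: b[1] = 5; b[2] = 9; b[3] = 1; b[4] = 1; b[5] = 9; b[6] = 5; b[7] = 5; b[8] = 9.
The sequence repeats with period 6.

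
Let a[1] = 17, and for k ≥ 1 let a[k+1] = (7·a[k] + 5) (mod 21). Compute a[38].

19

Computing terms: a[1] = 17; a[2] = 19; a[3] = 12; a[4] = 5; a[5] = 19.
Since a[5] = a[2] = 19, the sequence is eventually periodic: after a pre-period of length 1 it cycles with period 3.
For k ≥ 2, a[k] depends only on (k - 2) mod 3. (38 - 2) mod 3 = 0, so a[38] = a[2] = 19.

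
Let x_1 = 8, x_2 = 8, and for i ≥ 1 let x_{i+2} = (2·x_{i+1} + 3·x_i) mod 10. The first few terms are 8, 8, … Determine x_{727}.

0

We have x_1 = 8,  x_2 = 8,  x_3 = 0,  x_4 = 4,  x_5 = 8,  x_6 = 8.
Since (x_5, x_6) = (x_1, x_2) = (8, 8) (two consecutive terms determine the rest), the sequence is periodic with period 4.
(727 - 1) mod 4 = 2, so x_{727} = x_3 = 0.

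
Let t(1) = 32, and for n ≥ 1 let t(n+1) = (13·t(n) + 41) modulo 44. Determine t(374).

37

We have t(1) = 32,  t(2) = 17,  t(3) = 42,  t(4) = 15,  t(5) = 16,  t(6) = 29,  t(7) = 22,  t(8) = 19,  t(9) = 24,  t(10) = 1,  t(11) = 10,  t(12) = 39,  t(13) = 20,  t(14) = 37,  t(15) = 38,  t(16) = 7,  t(17) = 0,  t(18) = 41,  t(19) = 2,  t(20) = 23,  t(21) = 32.
Since t(21) = t(1) = 32, the sequence is periodic with period 20.
(374 - 1) mod 20 = 13, so t(374) = t(14) = 37.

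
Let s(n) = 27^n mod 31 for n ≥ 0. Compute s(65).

30

s(0) = 1; s(1) = 27; s(2) = 16; s(3) = 29; s(4) = 8; s(5) = 30; s(6) = 4; s(7) = 15; s(8) = 2; s(9) = 23; s(10) = 1.
The sequence repeats with period 10.
So s(65) = s(0 + ((65-0) mod 10)) = s(5) = 30.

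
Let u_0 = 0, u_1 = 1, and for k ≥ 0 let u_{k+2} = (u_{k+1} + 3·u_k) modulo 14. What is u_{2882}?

1

Computing terms: u_0 = 0; u_1 = 1; u_2 = 1; u_3 = 4; u_4 = 7; u_5 = 5; u_6 = 12; u_7 = 13; u_8 = 7; u_9 = 4; u_{10} = 11; u_{11} = 9; u_{12} = 0; u_{13} = 13; u_{14} = 13; u_{15} = 10; u_{16} = 7; u_{17} = 9; u_{18} = 2; u_{19} = 1; u_{20} = 7; u_{21} = 10; u_{22} = 3; u_{23} = 5; u_{24} = 0; u_{25} = 1.
Since (u_{24}, u_{25}) = (u_0, u_1) = (0, 1) (two consecutive terms determine the rest), the sequence is periodic with period 24.
(2882 - 0) mod 24 = 2, so u_{2882} = u_2 = 1.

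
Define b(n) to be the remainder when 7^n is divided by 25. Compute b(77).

7

Listing terms: b(1) = 7; b(2) = 24; b(3) = 18; b(4) = 1; b(5) = 7.
The sequence repeats with period 4.
(77 - 1) mod 4 = 0, so b(77) = b(1) = 7.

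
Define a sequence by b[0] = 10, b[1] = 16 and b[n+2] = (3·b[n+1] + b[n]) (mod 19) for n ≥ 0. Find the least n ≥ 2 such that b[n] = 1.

b[0] = 10,  b[1] = 16,  b[2] = 1,  b[3] = 0,  b[4] = 1,  b[5] = 3,  b[6] = 10,  b[7] = 14,  b[8] = 14,  b[9] = 18,  b[10] = 11,  b[11] = 13,  b[12] = 12,  b[13] = 11,  b[14] = 7,  b[15] = 13,  b[16] = 8,  b[17] = 18,  b[18] = 5,  b[19] = 14,  b[20] = 9,  b[21] = 3,  b[22] = 18,  b[23] = 0,  b[24] = 18,  b[25] = 16,  b[26] = 9,  b[27] = 5,  b[28] = 5,  b[29] = 1,  b[30] = 8,  b[31] = 6,  b[32] = 7,  b[33] = 8,  b[34] = 12,  b[35] = 6,  b[36] = 11,  b[37] = 1,  b[38] = 14,  b[39] = 5,  b[40] = 10,  b[41] = 16.
Since (b[40], b[41]) = (b[0], b[1]) = (10, 16) (two consecutive terms determine the rest), the sequence is periodic with period 40.
The value 1 first appears (with n ≥ 2) at b[2].

2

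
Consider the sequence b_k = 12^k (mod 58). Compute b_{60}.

30

Computing terms: b_1 = 12,  b_2 = 28,  b_3 = 46,  b_4 = 30,  b_5 = 12.
Since b_5 = b_1 = 12, the sequence is periodic with period 4.
So b_{60} = b_{1 + ((60-1) mod 4)} = b_4 = 30.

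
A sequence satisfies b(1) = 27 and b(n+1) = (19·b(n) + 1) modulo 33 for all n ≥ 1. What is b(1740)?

17

b(1) = 27,  b(2) = 19,  b(3) = 32,  b(4) = 15,  b(5) = 22,  b(6) = 23,  b(7) = 9,  b(8) = 7,  b(9) = 2,  b(10) = 6,  b(11) = 16,  b(12) = 8,  b(13) = 21,  b(14) = 4,  b(15) = 11,  b(16) = 12,  b(17) = 31,  b(18) = 29,  b(19) = 24,  b(20) = 28,  b(21) = 5,  b(22) = 30,  b(23) = 10,  b(24) = 26,  b(25) = 0,  b(26) = 1,  b(27) = 20,  b(28) = 18,  b(29) = 13,  b(30) = 17,  b(31) = 27.
Since b(31) = b(1) = 27, the sequence is periodic with period 30.
So b(1740) = b(1 + ((1740-1) mod 30)) = b(30) = 17.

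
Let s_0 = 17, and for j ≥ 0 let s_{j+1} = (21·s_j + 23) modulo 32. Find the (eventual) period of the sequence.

Computing terms: s_0 = 17, s_1 = 28, s_2 = 3, s_3 = 22, s_4 = 5, s_5 = 0, s_6 = 23, s_7 = 26, s_8 = 25, s_9 = 4, s_{10} = 11, s_{11} = 30, s_{12} = 13, s_{13} = 8, s_{14} = 31, s_{15} = 2, s_{16} = 1, s_{17} = 12, s_{18} = 19, s_{19} = 6, s_{20} = 21, s_{21} = 16, s_{22} = 7, s_{23} = 10, s_{24} = 9, s_{25} = 20, s_{26} = 27, s_{27} = 14, s_{28} = 29, s_{29} = 24, s_{30} = 15, s_{31} = 18, s_{32} = 17.
The sequence repeats with period 32.

32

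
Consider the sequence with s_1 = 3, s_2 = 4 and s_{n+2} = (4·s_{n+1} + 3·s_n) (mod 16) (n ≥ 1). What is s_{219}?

We have s_1 = 3,  s_2 = 4,  s_3 = 9,  s_4 = 0,  s_5 = 11,  s_6 = 12,  s_7 = 1,  s_8 = 8,  s_9 = 3,  s_{10} = 4.
The sequence repeats with period 8.
(219 - 1) mod 8 = 2, so s_{219} = s_3 = 9.

9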